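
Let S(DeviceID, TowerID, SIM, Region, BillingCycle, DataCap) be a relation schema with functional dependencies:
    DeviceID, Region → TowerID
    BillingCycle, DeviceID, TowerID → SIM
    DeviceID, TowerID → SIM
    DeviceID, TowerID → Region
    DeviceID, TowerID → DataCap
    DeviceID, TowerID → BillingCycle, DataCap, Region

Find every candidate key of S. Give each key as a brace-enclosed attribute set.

{DeviceID, Region}, {DeviceID, TowerID}

{DeviceID} never appears on the right of any FD, so every key must include it.
{DeviceID, Region} is a candidate key since {DeviceID, Region}⁺ = {BillingCycle, DataCap, DeviceID, Region, SIM, TowerID} covers every attribute.
{DeviceID, TowerID} is a candidate key since {DeviceID, TowerID}⁺ = {BillingCycle, DataCap, DeviceID, Region, SIM, TowerID} covers every attribute.
These are minimal and exhaustive — every other superkey contains one of them.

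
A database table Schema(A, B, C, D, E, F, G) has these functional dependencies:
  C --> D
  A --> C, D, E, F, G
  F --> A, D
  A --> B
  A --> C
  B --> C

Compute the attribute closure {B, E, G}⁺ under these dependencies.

{B, C, D, E, G}

Start with {B, E, G}.
B --> C applies; add {C} → now {B, C, E, G}.
C --> D applies; add {D} → now {B, C, D, E, G}.
No further FD applies.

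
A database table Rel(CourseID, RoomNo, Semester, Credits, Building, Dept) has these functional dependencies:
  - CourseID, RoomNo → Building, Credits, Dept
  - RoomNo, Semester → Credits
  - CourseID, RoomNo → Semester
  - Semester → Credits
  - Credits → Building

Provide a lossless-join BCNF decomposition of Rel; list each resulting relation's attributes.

Candidate key of the original relation: {CourseID, RoomNo}.
In {Building, CourseID, Credits, Dept, RoomNo, Semester}, {RoomNo, Semester} is not a superkey ({RoomNo, Semester}⁺ restricted to this set is {Building, Credits, RoomNo, Semester}), so split on RoomNo, Semester → Building, Credits into {Building, Credits, RoomNo, Semester} and {CourseID, Dept, RoomNo, Semester}.
In {Building, Credits, RoomNo, Semester}, {Semester} is not a superkey ({Semester}⁺ restricted to this set is {Building, Credits, Semester}), so split on Semester → Building, Credits into {Building, Credits, Semester} and {RoomNo, Semester}.
In {Building, Credits, Semester}, {Credits} is not a superkey ({Credits}⁺ restricted to this set is {Building, Credits}), so split on Credits → Building into {Building, Credits} and {Credits, Semester}.
{Building, Credits}: every determinant is a superkey — BCNF.
{Credits, Semester}: every determinant is a superkey — BCNF.
{RoomNo, Semester}: every determinant is a superkey — BCNF.
{CourseID, Dept, RoomNo, Semester}: every determinant is a superkey — BCNF.

{Building, Credits}; {CourseID, Dept, RoomNo, Semester}; {Credits, Semester}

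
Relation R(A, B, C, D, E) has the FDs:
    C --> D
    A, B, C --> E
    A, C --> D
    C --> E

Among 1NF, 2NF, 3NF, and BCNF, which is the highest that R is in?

1NF

Candidate key: {A, B, C}. Prime attributes: {A, B, C}.
For C --> D we have {C}⁺ = {C, D, E}; {C} is not a superkey, so BCNF fails.
C --> D determines the non-prime attribute {D} from a non-superkey — 3NF is violated.
The proper key subset {C} of {A, B, C} determines non-prime {D, E}, so the relation is not even in 2NF.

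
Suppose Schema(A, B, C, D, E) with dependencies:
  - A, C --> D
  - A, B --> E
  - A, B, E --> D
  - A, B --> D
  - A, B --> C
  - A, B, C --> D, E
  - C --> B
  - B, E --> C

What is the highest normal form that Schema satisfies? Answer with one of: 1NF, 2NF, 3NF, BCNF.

Candidate keys: {A, B}, {A, C}. Prime attributes: {A, B, C}.
For C --> B we have {C}⁺ = {B, C}; {C} is not a superkey, so BCNF fails.
Since {B} ⊆ prime attributes and every other non-superkey FD also has a prime right side, the schema is in 3NF.

3NF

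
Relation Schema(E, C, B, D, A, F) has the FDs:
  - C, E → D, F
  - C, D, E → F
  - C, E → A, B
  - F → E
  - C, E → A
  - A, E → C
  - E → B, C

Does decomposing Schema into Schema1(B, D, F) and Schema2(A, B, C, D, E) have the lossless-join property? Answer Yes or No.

No

The shared attributes are {B, D} and {B, D}⁺ = {B, D}.
The closure covers neither Schema1 nor Schema2 entirely; the join is not lossless.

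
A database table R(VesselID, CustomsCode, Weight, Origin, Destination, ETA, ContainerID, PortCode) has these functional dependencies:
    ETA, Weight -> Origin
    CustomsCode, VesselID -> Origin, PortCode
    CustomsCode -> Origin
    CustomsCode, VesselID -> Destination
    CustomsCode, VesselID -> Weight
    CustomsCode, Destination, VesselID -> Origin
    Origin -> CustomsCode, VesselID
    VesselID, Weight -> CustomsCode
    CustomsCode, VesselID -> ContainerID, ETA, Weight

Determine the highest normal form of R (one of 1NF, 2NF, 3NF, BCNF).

Candidate keys: {CustomsCode}, {ETA, Weight}, {Origin}, {VesselID, Weight}. Prime attributes: {CustomsCode, ETA, Origin, VesselID, Weight}.
Each dependency's left side is a superkey — BCNF holds.

BCNF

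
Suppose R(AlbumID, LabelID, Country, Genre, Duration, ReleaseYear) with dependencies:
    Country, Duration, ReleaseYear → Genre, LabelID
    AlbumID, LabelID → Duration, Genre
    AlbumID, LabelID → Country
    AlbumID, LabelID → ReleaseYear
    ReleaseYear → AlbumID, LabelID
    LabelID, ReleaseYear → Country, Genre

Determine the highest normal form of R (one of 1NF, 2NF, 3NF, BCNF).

Candidate keys: {AlbumID, LabelID}, {ReleaseYear}. Prime attributes: {AlbumID, LabelID, ReleaseYear}.
Every FD has a superkey on the left, so the relation is in BCNF.

BCNF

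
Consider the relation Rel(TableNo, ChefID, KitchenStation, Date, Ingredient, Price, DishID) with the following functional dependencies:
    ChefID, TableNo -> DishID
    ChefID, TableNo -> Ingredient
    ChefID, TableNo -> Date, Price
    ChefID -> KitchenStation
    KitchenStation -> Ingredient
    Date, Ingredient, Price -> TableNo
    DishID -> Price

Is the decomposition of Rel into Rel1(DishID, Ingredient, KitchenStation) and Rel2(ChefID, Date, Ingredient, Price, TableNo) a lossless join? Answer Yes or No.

Common attributes: {Ingredient}; their closure is {Ingredient}.
Neither Rel1 nor Rel2 is contained in that closure, so the decomposition is lossy.

No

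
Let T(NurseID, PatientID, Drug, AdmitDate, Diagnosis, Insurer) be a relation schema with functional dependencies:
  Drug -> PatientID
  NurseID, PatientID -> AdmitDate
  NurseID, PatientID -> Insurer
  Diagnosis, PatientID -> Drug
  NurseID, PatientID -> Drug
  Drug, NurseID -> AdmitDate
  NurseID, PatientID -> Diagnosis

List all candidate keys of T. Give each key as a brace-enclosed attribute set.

{NurseID} never appears on the right of any FD, so every key must include it.
Closure of {Drug, NurseID} is {AdmitDate, Diagnosis, Drug, Insurer, NurseID, PatientID}, the whole schema; {Drug, NurseID} is a candidate key.
Closure of {NurseID, PatientID} is {AdmitDate, Diagnosis, Drug, Insurer, NurseID, PatientID}, the whole schema; {NurseID, PatientID} is a candidate key.
No proper subset of any of these is a key, and no other minimal superkey exists.

{Drug, NurseID}, {NurseID, PatientID}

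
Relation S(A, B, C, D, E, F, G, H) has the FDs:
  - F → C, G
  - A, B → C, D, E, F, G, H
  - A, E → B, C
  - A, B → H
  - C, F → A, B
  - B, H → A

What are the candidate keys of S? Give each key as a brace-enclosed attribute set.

{F} is a candidate key since {F}⁺ = {A, B, C, D, E, F, G, H} covers every attribute.
{A, B} is a candidate key since {A, B}⁺ = {A, B, C, D, E, F, G, H} covers every attribute.
{A, E} is a candidate key since {A, E}⁺ = {A, B, C, D, E, F, G, H} covers every attribute.
{B, H} is a candidate key since {B, H}⁺ = {A, B, C, D, E, F, G, H} covers every attribute.
These are minimal and exhaustive — every other superkey contains one of them.

{A, B}, {A, E}, {B, H}, {F}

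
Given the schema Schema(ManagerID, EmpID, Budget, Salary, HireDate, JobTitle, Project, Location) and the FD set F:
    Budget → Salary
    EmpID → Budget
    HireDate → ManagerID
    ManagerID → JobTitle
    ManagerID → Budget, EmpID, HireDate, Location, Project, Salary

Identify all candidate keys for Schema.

Closure of {HireDate} is {Budget, EmpID, HireDate, JobTitle, Location, ManagerID, Project, Salary}, the whole schema; {HireDate} is a candidate key.
Closure of {ManagerID} is {Budget, EmpID, HireDate, JobTitle, Location, ManagerID, Project, Salary}, the whole schema; {ManagerID} is a candidate key.
Any other superkey properly contains one of these, so there are no further candidate keys.

{HireDate}, {ManagerID}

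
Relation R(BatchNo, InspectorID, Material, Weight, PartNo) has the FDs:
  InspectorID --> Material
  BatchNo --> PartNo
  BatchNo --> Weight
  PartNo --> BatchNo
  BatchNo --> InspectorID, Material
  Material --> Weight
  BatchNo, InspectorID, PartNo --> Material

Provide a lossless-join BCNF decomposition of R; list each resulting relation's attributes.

{BatchNo, InspectorID, PartNo}; {InspectorID, Material}; {Material, Weight}

Candidate keys of the original relation: {BatchNo}, {PartNo}.
Within {BatchNo, InspectorID, Material, PartNo, Weight}: {InspectorID}⁺ ∩ {BatchNo, InspectorID, Material, PartNo, Weight} = {InspectorID, Material, Weight}, not the whole set, so InspectorID --> Material, Weight violates BCNF; decompose into {InspectorID, Material, Weight} and {BatchNo, InspectorID, PartNo}.
Within {InspectorID, Material, Weight}: {Material}⁺ ∩ {InspectorID, Material, Weight} = {Material, Weight}, not the whole set, so Material --> Weight violates BCNF; decompose into {Material, Weight} and {InspectorID, Material}.
{Material, Weight}: every determinant is a superkey — BCNF.
{InspectorID, Material}: every determinant is a superkey — BCNF.
{BatchNo, InspectorID, PartNo}: every determinant is a superkey — BCNF.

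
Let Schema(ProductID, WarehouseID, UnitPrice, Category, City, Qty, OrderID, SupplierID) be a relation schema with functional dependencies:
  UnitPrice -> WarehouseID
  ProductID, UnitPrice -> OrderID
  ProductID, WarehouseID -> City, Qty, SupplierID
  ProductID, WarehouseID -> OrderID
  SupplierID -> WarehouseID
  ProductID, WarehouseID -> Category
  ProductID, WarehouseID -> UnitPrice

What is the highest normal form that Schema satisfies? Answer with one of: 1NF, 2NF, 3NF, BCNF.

Candidate keys: {ProductID, SupplierID}, {ProductID, UnitPrice}, {ProductID, WarehouseID}. Prime attributes: {ProductID, SupplierID, UnitPrice, WarehouseID}.
UnitPrice -> WarehouseID breaks BCNF: {UnitPrice}⁺ = {UnitPrice, WarehouseID}, so {UnitPrice} is not a superkey.
But every attribute on its right side ({WarehouseID}) is prime, and the same holds for every other non-superkey FD, so 3NF still holds.

3NF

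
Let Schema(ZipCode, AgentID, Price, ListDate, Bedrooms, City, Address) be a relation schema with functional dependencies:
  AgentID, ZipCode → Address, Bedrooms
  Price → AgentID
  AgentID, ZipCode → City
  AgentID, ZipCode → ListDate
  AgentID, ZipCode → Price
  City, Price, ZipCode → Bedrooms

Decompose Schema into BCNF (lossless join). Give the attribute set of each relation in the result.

{Address, Bedrooms, City, ListDate, Price, ZipCode}; {AgentID, Price}

Candidate keys of the original relation: {AgentID, ZipCode}, {Price, ZipCode}.
In {Address, AgentID, Bedrooms, City, ListDate, Price, ZipCode}, {Price} is not a superkey ({Price}⁺ restricted to this set is {AgentID, Price}), so split on Price → AgentID into {AgentID, Price} and {Address, Bedrooms, City, ListDate, Price, ZipCode}.
{AgentID, Price}: every determinant is a superkey — BCNF.
{Address, Bedrooms, City, ListDate, Price, ZipCode}: every determinant is a superkey — BCNF.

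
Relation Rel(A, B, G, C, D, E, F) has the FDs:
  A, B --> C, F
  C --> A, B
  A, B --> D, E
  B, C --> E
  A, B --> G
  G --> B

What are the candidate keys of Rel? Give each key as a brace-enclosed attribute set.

Closure of {C} is {A, B, C, D, E, F, G}, the whole schema; {C} is a candidate key.
Closure of {A, B} is {A, B, C, D, E, F, G}, the whole schema; {A, B} is a candidate key.
Closure of {A, G} is {A, B, C, D, E, F, G}, the whole schema; {A, G} is a candidate key.
Any other superkey properly contains one of these, so there are no further candidate keys.

{A, B}, {A, G}, {C}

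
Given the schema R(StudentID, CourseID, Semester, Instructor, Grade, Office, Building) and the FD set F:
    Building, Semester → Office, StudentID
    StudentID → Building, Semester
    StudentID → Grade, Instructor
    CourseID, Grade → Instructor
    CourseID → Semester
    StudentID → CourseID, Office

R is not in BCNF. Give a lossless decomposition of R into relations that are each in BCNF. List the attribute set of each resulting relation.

Candidate keys of the original relation: {Building, CourseID}, {Building, Semester}, {StudentID}.
In {Building, CourseID, Grade, Instructor, Office, Semester, StudentID}, {CourseID, Grade} is not a superkey ({CourseID, Grade}⁺ restricted to this set is {CourseID, Grade, Instructor, Semester}), so split on CourseID, Grade → Instructor, Semester into {CourseID, Grade, Instructor, Semester} and {Building, CourseID, Grade, Office, StudentID}.
In {CourseID, Grade, Instructor, Semester}, {CourseID} is not a superkey ({CourseID}⁺ restricted to this set is {CourseID, Semester}), so split on CourseID → Semester into {CourseID, Semester} and {CourseID, Grade, Instructor}.
{CourseID, Semester} is in BCNF.
{CourseID, Grade, Instructor} is in BCNF.
{Building, CourseID, Grade, Office, StudentID} is in BCNF.

{Building, CourseID, Grade, Office, StudentID}; {CourseID, Grade, Instructor}; {CourseID, Semester}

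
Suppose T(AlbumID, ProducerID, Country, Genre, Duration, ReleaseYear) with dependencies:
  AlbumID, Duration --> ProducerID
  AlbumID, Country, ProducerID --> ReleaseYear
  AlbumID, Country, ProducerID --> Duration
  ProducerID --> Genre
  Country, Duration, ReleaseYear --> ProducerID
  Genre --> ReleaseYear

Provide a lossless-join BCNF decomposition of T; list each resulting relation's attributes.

Candidate keys of the original relation: {AlbumID, Country, Duration}, {AlbumID, Country, ProducerID}.
{AlbumID, Country, Duration, Genre, ProducerID, ReleaseYear}: {AlbumID, Duration} determines {AlbumID, Duration, Genre, ProducerID, ReleaseYear} here but is not a superkey — split on AlbumID, Duration --> Genre, ProducerID, ReleaseYear, giving {AlbumID, Duration, Genre, ProducerID, ReleaseYear} and {AlbumID, Country, Duration}.
{AlbumID, Duration, Genre, ProducerID, ReleaseYear}: {ProducerID} determines {Genre, ProducerID, ReleaseYear} here but is not a superkey — split on ProducerID --> Genre, ReleaseYear, giving {Genre, ProducerID, ReleaseYear} and {AlbumID, Duration, ProducerID}.
{Genre, ProducerID, ReleaseYear}: {Genre} determines {Genre, ReleaseYear} here but is not a superkey — split on Genre --> ReleaseYear, giving {Genre, ReleaseYear} and {Genre, ProducerID}.
{Genre, ReleaseYear}: every determinant is a superkey — BCNF.
{Genre, ProducerID}: every determinant is a superkey — BCNF.
{AlbumID, Duration, ProducerID}: every determinant is a superkey — BCNF.
{AlbumID, Country, Duration}: every determinant is a superkey — BCNF.

{AlbumID, Country, Duration}; {AlbumID, Duration, ProducerID}; {Genre, ProducerID}; {Genre, ReleaseYear}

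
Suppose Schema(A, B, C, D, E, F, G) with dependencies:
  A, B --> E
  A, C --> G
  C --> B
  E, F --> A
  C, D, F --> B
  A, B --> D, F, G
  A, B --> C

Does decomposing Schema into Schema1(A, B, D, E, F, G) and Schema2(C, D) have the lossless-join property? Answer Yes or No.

Common attributes: {D}; their closure is {D}.
Schema1 ⊄ {D} and Schema2 ⊄ {D}, so the split is lossy.

No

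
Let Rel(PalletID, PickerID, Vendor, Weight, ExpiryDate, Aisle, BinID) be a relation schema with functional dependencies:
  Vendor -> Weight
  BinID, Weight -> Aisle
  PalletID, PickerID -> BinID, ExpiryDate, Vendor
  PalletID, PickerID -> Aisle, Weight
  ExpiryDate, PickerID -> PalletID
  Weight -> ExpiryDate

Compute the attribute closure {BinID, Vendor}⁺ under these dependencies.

{Aisle, BinID, ExpiryDate, Vendor, Weight}

Start with {BinID, Vendor}.
Vendor -> Weight applies; add {Weight} → now {BinID, Vendor, Weight}.
BinID, Weight -> Aisle applies; add {Aisle} → now {Aisle, BinID, Vendor, Weight}.
Weight -> ExpiryDate applies; add {ExpiryDate} → now {Aisle, BinID, ExpiryDate, Vendor, Weight}.
No further FD applies.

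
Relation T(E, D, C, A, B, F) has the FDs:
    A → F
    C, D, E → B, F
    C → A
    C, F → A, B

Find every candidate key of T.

{C, D, E} never appear on the right of any FD, so every key must include all of them.
{C, D, E} is a candidate key since {C, D, E}⁺ = {A, B, C, D, E, F} covers every attribute.
Every other attribute set either contains this one or has a smaller closure.

{C, D, E}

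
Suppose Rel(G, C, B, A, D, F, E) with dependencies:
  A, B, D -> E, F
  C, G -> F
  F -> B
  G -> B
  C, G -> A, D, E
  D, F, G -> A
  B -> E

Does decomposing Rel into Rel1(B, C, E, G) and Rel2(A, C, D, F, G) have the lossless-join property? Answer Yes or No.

Yes

The shared attributes are {C, G} and {C, G}⁺ = {A, B, C, D, E, F, G}.
Since Rel1 ⊆ {A, B, C, D, E, F, G}, the intersection is a superkey of Rel1; the decomposition is lossless.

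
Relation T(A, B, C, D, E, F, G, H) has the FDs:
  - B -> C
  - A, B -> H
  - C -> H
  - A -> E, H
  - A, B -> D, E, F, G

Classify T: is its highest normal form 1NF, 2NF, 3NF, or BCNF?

1NF

Candidate key: {A, B}. Prime attributes: {A, B}.
For B -> C we have {B}⁺ = {B, C, H}; {B} is not a superkey, so BCNF fails.
B -> C determines the non-prime attribute {C} from a non-superkey — 3NF is violated.
{A} is a proper subset of the key {A, B}, and {A}⁺ contains the non-prime attributes {E, H} — a partial dependency, so 2NF is violated.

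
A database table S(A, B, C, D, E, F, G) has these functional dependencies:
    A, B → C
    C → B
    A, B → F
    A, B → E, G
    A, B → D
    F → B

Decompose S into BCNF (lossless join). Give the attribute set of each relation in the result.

{A, C, D, E, F, G}; {B, C}

Candidate keys of the original relation: {A, B}, {A, C}, {A, F}.
Within {A, B, C, D, E, F, G}: {C}⁺ ∩ {A, B, C, D, E, F, G} = {B, C}, not the whole set, so C → B violates BCNF; decompose into {B, C} and {A, C, D, E, F, G}.
{B, C} is in BCNF.
{A, C, D, E, F, G} is in BCNF.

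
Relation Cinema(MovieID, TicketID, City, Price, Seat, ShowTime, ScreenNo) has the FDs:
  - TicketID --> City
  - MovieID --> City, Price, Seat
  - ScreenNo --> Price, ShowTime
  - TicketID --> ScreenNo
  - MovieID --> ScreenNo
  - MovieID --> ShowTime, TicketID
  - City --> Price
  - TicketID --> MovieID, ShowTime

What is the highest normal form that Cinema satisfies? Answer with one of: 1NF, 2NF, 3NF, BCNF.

2NF

Candidate keys: {MovieID}, {TicketID}. Prime attributes: {MovieID, TicketID}.
ScreenNo --> Price, ShowTime: {ScreenNo}⁺ = {Price, ScreenNo, ShowTime}, which is not all of the attributes, so the left side is not a superkey — BCNF is violated.
ScreenNo --> Price, ShowTime determines the non-prime attributes {Price, ShowTime} from a non-superkey — 3NF is violated.
With only single-attribute keys there can be no partial dependency, so 2NF holds.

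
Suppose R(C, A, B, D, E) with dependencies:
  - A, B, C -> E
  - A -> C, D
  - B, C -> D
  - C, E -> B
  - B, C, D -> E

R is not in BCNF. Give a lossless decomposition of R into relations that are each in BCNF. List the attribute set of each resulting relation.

{A, B, E}; {A, C, D}

Candidate keys of the original relation: {A, B}, {A, E}.
In {A, B, C, D, E}, {A} is not a superkey ({A}⁺ restricted to this set is {A, C, D}), so split on A -> C, D into {A, C, D} and {A, B, E}.
{A, C, D} has no BCNF violation.
{A, B, E} has no BCNF violation.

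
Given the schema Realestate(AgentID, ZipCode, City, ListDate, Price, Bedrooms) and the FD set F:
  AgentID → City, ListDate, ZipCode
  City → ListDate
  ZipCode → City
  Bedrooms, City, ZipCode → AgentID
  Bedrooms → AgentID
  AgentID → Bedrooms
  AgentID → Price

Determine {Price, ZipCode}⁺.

Start with {Price, ZipCode}.
ZipCode → City applies; add {City} → now {City, Price, ZipCode}.
City → ListDate applies; add {ListDate} → now {City, ListDate, Price, ZipCode}.
No further FD applies.

{City, ListDate, Price, ZipCode}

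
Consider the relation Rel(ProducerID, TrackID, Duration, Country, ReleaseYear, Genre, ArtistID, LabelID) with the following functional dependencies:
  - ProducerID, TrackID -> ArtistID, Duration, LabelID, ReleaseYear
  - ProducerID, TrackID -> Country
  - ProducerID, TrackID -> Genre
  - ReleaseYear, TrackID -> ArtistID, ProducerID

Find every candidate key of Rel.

{ProducerID, TrackID}, {ReleaseYear, TrackID}

Attributes never on any right-hand side: {TrackID} — every candidate key must contain it.
{ProducerID, TrackID} is a candidate key since {ProducerID, TrackID}⁺ = {ArtistID, Country, Duration, Genre, LabelID, ProducerID, ReleaseYear, TrackID} covers every attribute.
{ReleaseYear, TrackID} is a candidate key since {ReleaseYear, TrackID}⁺ = {ArtistID, Country, Duration, Genre, LabelID, ProducerID, ReleaseYear, TrackID} covers every attribute.
Any other superkey properly contains one of these, so there are no further candidate keys.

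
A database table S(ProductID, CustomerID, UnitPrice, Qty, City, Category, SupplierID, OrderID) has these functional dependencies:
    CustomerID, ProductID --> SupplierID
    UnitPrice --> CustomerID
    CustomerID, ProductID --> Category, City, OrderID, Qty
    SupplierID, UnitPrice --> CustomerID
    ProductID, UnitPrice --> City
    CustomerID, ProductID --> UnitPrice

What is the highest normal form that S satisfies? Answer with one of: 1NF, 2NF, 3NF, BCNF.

3NF

Candidate keys: {CustomerID, ProductID}, {ProductID, UnitPrice}. Prime attributes: {CustomerID, ProductID, UnitPrice}.
UnitPrice --> CustomerID: {UnitPrice}⁺ = {CustomerID, UnitPrice}, which is not all of the attributes, so the left side is not a superkey — BCNF is violated.
Its right-hand attributes {CustomerID} are all prime, as are those of every other non-superkey FD — the relation is in 3NF.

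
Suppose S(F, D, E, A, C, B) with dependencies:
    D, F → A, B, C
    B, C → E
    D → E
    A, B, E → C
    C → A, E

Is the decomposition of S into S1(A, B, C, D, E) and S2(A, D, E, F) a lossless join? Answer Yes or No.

Common attributes: {A, D, E}; their closure is {A, D, E}.
S1 ⊄ {A, D, E} and S2 ⊄ {A, D, E}, so the split is lossy.

No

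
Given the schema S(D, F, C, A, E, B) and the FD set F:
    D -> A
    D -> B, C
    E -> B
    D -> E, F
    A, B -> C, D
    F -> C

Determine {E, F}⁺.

Start with {E, F}.
E -> B applies; add {B} → now {B, E, F}.
F -> C applies; add {C} → now {B, C, E, F}.
No further FD applies.

{B, C, E, F}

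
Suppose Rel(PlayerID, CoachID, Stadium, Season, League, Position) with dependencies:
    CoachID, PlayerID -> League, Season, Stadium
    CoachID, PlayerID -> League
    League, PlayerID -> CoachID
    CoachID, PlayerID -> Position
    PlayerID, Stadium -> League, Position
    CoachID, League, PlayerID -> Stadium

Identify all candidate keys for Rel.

{PlayerID} never appears on the right of any FD, so every key must include it.
{CoachID, PlayerID}⁺ = {CoachID, League, PlayerID, Position, Season, Stadium}, which is every attribute, so {CoachID, PlayerID} is a candidate key.
{League, PlayerID}⁺ = {CoachID, League, PlayerID, Position, Season, Stadium}, which is every attribute, so {League, PlayerID} is a candidate key.
{PlayerID, Stadium}⁺ = {CoachID, League, PlayerID, Position, Season, Stadium}, which is every attribute, so {PlayerID, Stadium} is a candidate key.
No proper subset of any of these is a key, and no other minimal superkey exists.

{CoachID, PlayerID}, {League, PlayerID}, {PlayerID, Stadium}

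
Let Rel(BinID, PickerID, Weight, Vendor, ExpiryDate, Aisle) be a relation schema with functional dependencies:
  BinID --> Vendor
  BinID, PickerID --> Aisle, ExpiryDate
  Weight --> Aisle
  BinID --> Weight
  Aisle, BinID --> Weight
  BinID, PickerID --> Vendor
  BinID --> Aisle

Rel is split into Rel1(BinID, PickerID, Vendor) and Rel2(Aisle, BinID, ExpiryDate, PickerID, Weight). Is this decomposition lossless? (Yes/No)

Yes

Rel1 ∩ Rel2 = {BinID, PickerID}; its closure under F is {Aisle, BinID, ExpiryDate, PickerID, Vendor, Weight}.
Since Rel1 ⊆ {Aisle, BinID, ExpiryDate, PickerID, Vendor, Weight}, the intersection is a superkey of Rel1; the decomposition is lossless.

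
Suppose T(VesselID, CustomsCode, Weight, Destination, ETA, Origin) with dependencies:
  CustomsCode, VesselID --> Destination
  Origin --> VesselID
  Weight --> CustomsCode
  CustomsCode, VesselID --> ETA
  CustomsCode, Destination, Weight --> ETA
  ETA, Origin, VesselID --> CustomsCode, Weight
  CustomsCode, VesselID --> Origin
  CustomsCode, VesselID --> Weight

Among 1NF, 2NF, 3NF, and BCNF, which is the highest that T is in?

Candidate keys: {CustomsCode, Origin}, {CustomsCode, VesselID}, {ETA, Origin}, {Origin, Weight}, {VesselID, Weight}. Prime attributes: {CustomsCode, ETA, Origin, VesselID, Weight}.
Origin --> VesselID breaks BCNF: {Origin}⁺ = {Origin, VesselID}, so {Origin} is not a superkey.
But every attribute on its right side ({VesselID}) is prime, and the same holds for every other non-superkey FD, so 3NF still holds.

3NF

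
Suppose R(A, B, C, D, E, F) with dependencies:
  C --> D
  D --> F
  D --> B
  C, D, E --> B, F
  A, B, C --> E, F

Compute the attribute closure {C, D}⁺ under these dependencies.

Start with {C, D}.
D --> F applies; add {F} → now {C, D, F}.
D --> B applies; add {B} → now {B, C, D, F}.
No further FD applies.

{B, C, D, F}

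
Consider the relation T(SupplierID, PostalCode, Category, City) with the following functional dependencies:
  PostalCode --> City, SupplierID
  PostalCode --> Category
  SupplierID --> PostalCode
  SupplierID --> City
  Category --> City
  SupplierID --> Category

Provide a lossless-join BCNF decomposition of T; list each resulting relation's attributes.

Candidate keys of the original relation: {PostalCode}, {SupplierID}.
{Category, City, PostalCode, SupplierID}: {Category} determines {Category, City} here but is not a superkey — split on Category --> City, giving {Category, City} and {Category, PostalCode, SupplierID}.
{Category, City} has no BCNF violation.
{Category, PostalCode, SupplierID} has no BCNF violation.

{Category, City}; {Category, PostalCode, SupplierID}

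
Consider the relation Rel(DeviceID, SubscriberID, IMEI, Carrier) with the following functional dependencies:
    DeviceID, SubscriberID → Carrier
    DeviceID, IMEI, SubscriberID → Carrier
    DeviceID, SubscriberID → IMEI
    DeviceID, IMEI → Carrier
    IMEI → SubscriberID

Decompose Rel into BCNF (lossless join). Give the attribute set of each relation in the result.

{Carrier, DeviceID, IMEI}; {IMEI, SubscriberID}

Candidate keys of the original relation: {DeviceID, IMEI}, {DeviceID, SubscriberID}.
Within {Carrier, DeviceID, IMEI, SubscriberID}: {IMEI}⁺ ∩ {Carrier, DeviceID, IMEI, SubscriberID} = {IMEI, SubscriberID}, not the whole set, so IMEI → SubscriberID violates BCNF; decompose into {IMEI, SubscriberID} and {Carrier, DeviceID, IMEI}.
{IMEI, SubscriberID} is in BCNF.
{Carrier, DeviceID, IMEI} is in BCNF.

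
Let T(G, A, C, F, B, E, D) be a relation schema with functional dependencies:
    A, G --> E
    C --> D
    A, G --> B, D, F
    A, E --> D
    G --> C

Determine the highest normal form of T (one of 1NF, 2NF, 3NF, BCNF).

1NF

Candidate key: {A, G}. Prime attributes: {A, G}.
C --> D: {C}⁺ = {C, D}, which is not all of the attributes, so the left side is not a superkey — BCNF is violated.
C --> D has non-prime {D} on the right and a non-superkey on the left, so 3NF fails.
The proper key subset {G} of {A, G} determines non-prime {C, D}, so the relation is not even in 2NF.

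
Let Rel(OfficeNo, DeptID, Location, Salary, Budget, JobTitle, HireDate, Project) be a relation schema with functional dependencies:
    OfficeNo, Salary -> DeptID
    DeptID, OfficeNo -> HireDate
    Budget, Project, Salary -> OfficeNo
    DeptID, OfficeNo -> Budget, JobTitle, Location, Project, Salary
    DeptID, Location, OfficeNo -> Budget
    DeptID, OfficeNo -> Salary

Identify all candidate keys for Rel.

{DeptID, OfficeNo}⁺ = {Budget, DeptID, HireDate, JobTitle, Location, OfficeNo, Project, Salary}, which is every attribute, so {DeptID, OfficeNo} is a candidate key.
{OfficeNo, Salary}⁺ = {Budget, DeptID, HireDate, JobTitle, Location, OfficeNo, Project, Salary}, which is every attribute, so {OfficeNo, Salary} is a candidate key.
{Budget, Project, Salary}⁺ = {Budget, DeptID, HireDate, JobTitle, Location, OfficeNo, Project, Salary}, which is every attribute, so {Budget, Project, Salary} is a candidate key.
These are minimal and exhaustive — every other superkey contains one of them.

{Budget, Project, Salary}, {DeptID, OfficeNo}, {OfficeNo, Salary}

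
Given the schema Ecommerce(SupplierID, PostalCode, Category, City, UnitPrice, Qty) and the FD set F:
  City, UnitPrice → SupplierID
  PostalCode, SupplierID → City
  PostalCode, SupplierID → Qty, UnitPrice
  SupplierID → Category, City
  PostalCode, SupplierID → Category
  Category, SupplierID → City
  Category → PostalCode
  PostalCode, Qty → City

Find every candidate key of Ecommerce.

{Category, Qty, UnitPrice}, {City, UnitPrice}, {PostalCode, Qty, UnitPrice}, {SupplierID}

{SupplierID}⁺ = {Category, City, PostalCode, Qty, SupplierID, UnitPrice}, which is every attribute, so {SupplierID} is a candidate key.
{City, UnitPrice}⁺ = {Category, City, PostalCode, Qty, SupplierID, UnitPrice}, which is every attribute, so {City, UnitPrice} is a candidate key.
{Category, Qty, UnitPrice}⁺ = {Category, City, PostalCode, Qty, SupplierID, UnitPrice}, which is every attribute, so {Category, Qty, UnitPrice} is a candidate key.
{PostalCode, Qty, UnitPrice}⁺ = {Category, City, PostalCode, Qty, SupplierID, UnitPrice}, which is every attribute, so {PostalCode, Qty, UnitPrice} is a candidate key.
These are minimal and exhaustive — every other superkey contains one of them.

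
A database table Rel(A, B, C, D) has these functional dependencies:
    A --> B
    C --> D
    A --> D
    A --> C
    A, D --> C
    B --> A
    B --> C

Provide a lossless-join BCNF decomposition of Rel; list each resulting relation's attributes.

{A, B, C}; {C, D}

Candidate keys of the original relation: {A}, {B}.
In {A, B, C, D}, {C} is not a superkey ({C}⁺ restricted to this set is {C, D}), so split on C --> D into {C, D} and {A, B, C}.
{C, D}: every determinant is a superkey — BCNF.
{A, B, C}: every determinant is a superkey — BCNF.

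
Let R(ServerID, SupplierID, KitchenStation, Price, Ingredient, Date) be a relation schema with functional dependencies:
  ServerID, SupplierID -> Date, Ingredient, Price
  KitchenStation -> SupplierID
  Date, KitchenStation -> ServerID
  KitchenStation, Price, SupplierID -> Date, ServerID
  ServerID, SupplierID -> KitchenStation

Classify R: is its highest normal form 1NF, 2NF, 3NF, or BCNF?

3NF

Candidate keys: {Date, KitchenStation}, {KitchenStation, Price}, {KitchenStation, ServerID}, {ServerID, SupplierID}. Prime attributes: {Date, KitchenStation, Price, ServerID, SupplierID}.
KitchenStation -> SupplierID breaks BCNF: {KitchenStation}⁺ = {KitchenStation, SupplierID}, so {KitchenStation} is not a superkey.
But every attribute on its right side ({SupplierID}) is prime, and the same holds for every other non-superkey FD, so 3NF still holds.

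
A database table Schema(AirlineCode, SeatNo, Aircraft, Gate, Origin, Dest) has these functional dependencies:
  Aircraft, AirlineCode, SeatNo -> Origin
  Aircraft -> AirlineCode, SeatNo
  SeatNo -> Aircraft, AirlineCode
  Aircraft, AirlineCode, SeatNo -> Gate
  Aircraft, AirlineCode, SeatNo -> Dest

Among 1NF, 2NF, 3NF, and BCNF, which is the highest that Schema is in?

Candidate keys: {Aircraft}, {SeatNo}. Prime attributes: {Aircraft, SeatNo}.
Every FD has a superkey on the left, so the relation is in BCNF.

BCNF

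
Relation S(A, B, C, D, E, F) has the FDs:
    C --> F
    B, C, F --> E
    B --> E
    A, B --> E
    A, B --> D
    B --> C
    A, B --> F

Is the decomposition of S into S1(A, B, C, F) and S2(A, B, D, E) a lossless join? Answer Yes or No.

Yes

The shared attributes are {A, B} and {A, B}⁺ = {A, B, C, D, E, F}.
This includes all of S1, so the common attributes are a superkey of S1 — the join is lossless.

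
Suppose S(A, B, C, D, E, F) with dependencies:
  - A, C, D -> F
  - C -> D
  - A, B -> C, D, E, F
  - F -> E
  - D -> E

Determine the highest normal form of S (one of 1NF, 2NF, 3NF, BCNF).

Candidate key: {A, B}. Prime attributes: {A, B}.
A, C, D -> F: {A, C, D}⁺ = {A, C, D, E, F}, which is not all of the attributes, so the left side is not a superkey — BCNF is violated.
A, C, D -> F has non-prime {F} on the right and a non-superkey on the left, so 3NF fails.
No non-prime attribute depends on a proper subset of any candidate key, so 2NF holds.

2NF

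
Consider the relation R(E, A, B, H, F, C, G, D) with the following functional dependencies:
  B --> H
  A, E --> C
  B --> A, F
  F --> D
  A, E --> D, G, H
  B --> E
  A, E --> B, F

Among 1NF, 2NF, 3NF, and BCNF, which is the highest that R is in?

2NF

Candidate keys: {A, E}, {B}. Prime attributes: {A, B, E}.
For F --> D we have {F}⁺ = {D, F}; {F} is not a superkey, so BCNF fails.
Because {D} is non-prime and the left side of F --> D is not a superkey, the relation is not in 3NF.
No proper subset of a key has a non-prime attribute in its closure, so there is no partial dependency; 2NF holds.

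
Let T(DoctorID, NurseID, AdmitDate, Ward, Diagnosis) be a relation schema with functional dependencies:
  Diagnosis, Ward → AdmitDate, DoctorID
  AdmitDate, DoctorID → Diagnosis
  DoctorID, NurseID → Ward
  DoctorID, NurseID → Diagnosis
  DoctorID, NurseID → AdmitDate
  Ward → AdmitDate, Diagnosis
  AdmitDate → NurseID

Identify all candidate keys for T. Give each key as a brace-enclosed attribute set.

Closure of {Ward} is {AdmitDate, Diagnosis, DoctorID, NurseID, Ward}, the whole schema; {Ward} is a candidate key.
Closure of {AdmitDate, DoctorID} is {AdmitDate, Diagnosis, DoctorID, NurseID, Ward}, the whole schema; {AdmitDate, DoctorID} is a candidate key.
Closure of {DoctorID, NurseID} is {AdmitDate, Diagnosis, DoctorID, NurseID, Ward}, the whole schema; {DoctorID, NurseID} is a candidate key.
No proper subset of any of these is a key, and no other minimal superkey exists.

{AdmitDate, DoctorID}, {DoctorID, NurseID}, {Ward}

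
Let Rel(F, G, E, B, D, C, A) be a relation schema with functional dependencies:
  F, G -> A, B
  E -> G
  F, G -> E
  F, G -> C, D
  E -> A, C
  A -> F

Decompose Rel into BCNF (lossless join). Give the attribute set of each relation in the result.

Candidate keys of the original relation: {A, G}, {E}, {F, G}.
In {A, B, C, D, E, F, G}, {A} is not a superkey ({A}⁺ restricted to this set is {A, F}), so split on A -> F into {A, F} and {A, B, C, D, E, G}.
{A, F} has no BCNF violation.
{A, B, C, D, E, G} has no BCNF violation.

{A, B, C, D, E, G}; {A, F}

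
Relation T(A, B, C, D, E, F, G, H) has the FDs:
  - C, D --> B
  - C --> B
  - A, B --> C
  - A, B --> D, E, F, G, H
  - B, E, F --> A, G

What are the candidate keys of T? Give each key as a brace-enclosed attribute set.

{A, B}, {A, C}, {B, E, F}, {C, E, F}

Closure of {A, B} is {A, B, C, D, E, F, G, H}, the whole schema; {A, B} is a candidate key.
Closure of {A, C} is {A, B, C, D, E, F, G, H}, the whole schema; {A, C} is a candidate key.
Closure of {B, E, F} is {A, B, C, D, E, F, G, H}, the whole schema; {B, E, F} is a candidate key.
Closure of {C, E, F} is {A, B, C, D, E, F, G, H}, the whole schema; {C, E, F} is a candidate key.
These are minimal and exhaustive — every other superkey contains one of them.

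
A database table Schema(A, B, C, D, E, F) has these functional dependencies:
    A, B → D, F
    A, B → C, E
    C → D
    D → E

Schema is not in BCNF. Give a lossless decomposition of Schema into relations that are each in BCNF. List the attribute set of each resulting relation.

{A, B, C, F}; {C, D}; {D, E}

Candidate key of the original relation: {A, B}.
{A, B, C, D, E, F}: {C} determines {C, D, E} here but is not a superkey — split on C → D, E, giving {C, D, E} and {A, B, C, F}.
{C, D, E}: {D} determines {D, E} here but is not a superkey — split on D → E, giving {D, E} and {C, D}.
{D, E} is in BCNF.
{C, D} is in BCNF.
{A, B, C, F} is in BCNF.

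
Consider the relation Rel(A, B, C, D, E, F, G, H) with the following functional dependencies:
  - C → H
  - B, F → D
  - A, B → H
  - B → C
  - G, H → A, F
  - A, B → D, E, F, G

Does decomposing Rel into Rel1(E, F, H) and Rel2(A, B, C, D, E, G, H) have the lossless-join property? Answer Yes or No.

No

Common attributes: {E, H}; their closure is {E, H}.
Rel1 ⊄ {E, H} and Rel2 ⊄ {E, H}, so the split is lossy.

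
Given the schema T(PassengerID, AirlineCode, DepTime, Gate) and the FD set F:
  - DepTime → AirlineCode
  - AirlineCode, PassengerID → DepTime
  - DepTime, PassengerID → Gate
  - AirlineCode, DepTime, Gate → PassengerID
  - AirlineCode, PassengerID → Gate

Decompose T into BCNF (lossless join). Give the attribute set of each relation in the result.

{AirlineCode, DepTime}; {DepTime, Gate, PassengerID}

Candidate keys of the original relation: {AirlineCode, PassengerID}, {DepTime, Gate}, {DepTime, PassengerID}.
In {AirlineCode, DepTime, Gate, PassengerID}, {DepTime} is not a superkey ({DepTime}⁺ restricted to this set is {AirlineCode, DepTime}), so split on DepTime → AirlineCode into {AirlineCode, DepTime} and {DepTime, Gate, PassengerID}.
{AirlineCode, DepTime} is in BCNF.
{DepTime, Gate, PassengerID} is in BCNF.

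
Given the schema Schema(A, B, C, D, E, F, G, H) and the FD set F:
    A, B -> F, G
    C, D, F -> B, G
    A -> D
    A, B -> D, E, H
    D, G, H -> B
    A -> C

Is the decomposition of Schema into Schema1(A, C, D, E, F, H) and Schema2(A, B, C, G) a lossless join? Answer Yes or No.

The shared attributes are {A, C} and {A, C}⁺ = {A, C, D}.
Neither Schema1 nor Schema2 is contained in that closure, so the decomposition is lossy.

No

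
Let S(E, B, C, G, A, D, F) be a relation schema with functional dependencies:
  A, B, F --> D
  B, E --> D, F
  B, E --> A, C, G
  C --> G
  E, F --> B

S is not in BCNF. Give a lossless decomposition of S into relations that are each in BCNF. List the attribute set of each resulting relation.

Candidate keys of the original relation: {B, E}, {E, F}.
In {A, B, C, D, E, F, G}, {A, B, F} is not a superkey ({A, B, F}⁺ restricted to this set is {A, B, D, F}), so split on A, B, F --> D into {A, B, D, F} and {A, B, C, E, F, G}.
{A, B, D, F}: every determinant is a superkey — BCNF.
In {A, B, C, E, F, G}, {C} is not a superkey ({C}⁺ restricted to this set is {C, G}), so split on C --> G into {C, G} and {A, B, C, E, F}.
{C, G}: every determinant is a superkey — BCNF.
{A, B, C, E, F}: every determinant is a superkey — BCNF.

{A, B, C, E, F}; {A, B, D, F}; {C, G}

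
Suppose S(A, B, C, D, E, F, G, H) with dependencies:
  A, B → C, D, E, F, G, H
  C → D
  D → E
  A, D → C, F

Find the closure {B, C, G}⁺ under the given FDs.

Start with {B, C, G}.
C → D applies; add {D} → now {B, C, D, G}.
D → E applies; add {E} → now {B, C, D, E, G}.
No further FD applies.

{B, C, D, E, G}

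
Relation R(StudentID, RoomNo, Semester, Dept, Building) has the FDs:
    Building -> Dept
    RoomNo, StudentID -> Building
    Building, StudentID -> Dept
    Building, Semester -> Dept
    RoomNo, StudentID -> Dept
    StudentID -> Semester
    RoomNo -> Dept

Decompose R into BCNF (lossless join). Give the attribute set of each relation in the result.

Candidate key of the original relation: {RoomNo, StudentID}.
In {Building, Dept, RoomNo, Semester, StudentID}, {Building} is not a superkey ({Building}⁺ restricted to this set is {Building, Dept}), so split on Building -> Dept into {Building, Dept} and {Building, RoomNo, Semester, StudentID}.
{Building, Dept}: every determinant is a superkey — BCNF.
In {Building, RoomNo, Semester, StudentID}, {Building, StudentID} is not a superkey ({Building, StudentID}⁺ restricted to this set is {Building, Semester, StudentID}), so split on Building, StudentID -> Semester into {Building, Semester, StudentID} and {Building, RoomNo, StudentID}.
In {Building, Semester, StudentID}, {StudentID} is not a superkey ({StudentID}⁺ restricted to this set is {Semester, StudentID}), so split on StudentID -> Semester into {Semester, StudentID} and {Building, StudentID}.
{Semester, StudentID}: every determinant is a superkey — BCNF.
{Building, StudentID}: every determinant is a superkey — BCNF.
{Building, RoomNo, StudentID}: every determinant is a superkey — BCNF.

{Building, Dept}; {Building, RoomNo, StudentID}; {Semester, StudentID}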